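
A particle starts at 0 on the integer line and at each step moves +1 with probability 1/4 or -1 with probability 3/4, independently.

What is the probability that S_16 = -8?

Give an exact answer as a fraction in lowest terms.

To reach position -8 after 16 steps: need 4 steps of +1 and 12 steps of -1.
Number of such sequences: C(16,4) = 1820
Each has probability (1/4)^4 · (3/4)^12 = 531441/4294967296
P = 1820 · 531441/4294967296 = 241805655/1073741824

Answer: 241805655/1073741824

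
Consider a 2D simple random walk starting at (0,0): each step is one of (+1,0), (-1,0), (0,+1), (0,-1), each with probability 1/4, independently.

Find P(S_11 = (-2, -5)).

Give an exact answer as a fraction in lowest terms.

Let h be the number of horizontal steps (so 11-h are vertical). To end at (-2,-5) need (h-2)/2 right-steps and ((11-h)-5)/2 up-steps.
Sum over h with 2 ≤ h ≤ 6, h ≡ 0 (mod 2), 11-h ≡ 1 (mod 2):
h=2: C(11,2)·C(2,0)·C(9,2) = 55·1·36 = 1980
h=4: C(11,4)·C(4,1)·C(7,1) = 330·4·7 = 9240
h=6: C(11,6)·C(6,2)·C(5,0) = 462·15·1 = 6930
Total favorable: 18150
Total paths: 4^11 = 4194304
P = 18150/4194304 = 9075/2097152

Answer: 9075/2097152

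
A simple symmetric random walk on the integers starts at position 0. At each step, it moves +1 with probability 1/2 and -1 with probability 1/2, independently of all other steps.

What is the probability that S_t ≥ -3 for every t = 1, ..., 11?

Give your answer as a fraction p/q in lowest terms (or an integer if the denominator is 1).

Answer: 99/128

Derivation:
Let f(t,s) = #length-t paths at position s with S_1..S_t all ≥ -3.
f(t,s) = f(t-1,s-1) + f(t-1,s+1) for s ≥ -3; f(t,s) = 0 for s < -3.
t=0: f(0,0)=1
t=1: f(1,-1)=1 f(1,1)=1
t=2: f(2,-2)=1 f(2,0)=2 f(2,2)=1
t=3: f(3,-3)=1 f(3,-1)=3 f(3,1)=3 f(3,3)=1
t=4: f(4,-2)=4 f(4,0)=6 f(4,2)=4 f(4,4)=1
t=5: f(5,-3)=4 f(5,-1)=10 f(5,1)=10 f(5,3)=5 f(5,5)=1
t=6: f(6,-2)=14 f(6,0)=20 f(6,2)=15 f(6,4)=6 f(6,6)=1
t=7: f(7,-3)=14 f(7,-1)=34 f(7,1)=35 f(7,3)=21 f(7,5)=7 f(7,7)=1
t=8: f(8,-2)=48 f(8,0)=69 f(8,2)=56 f(8,4)=28 f(8,6)=8 f(8,8)=1
t=9: f(9,-3)=48 f(9,-1)=117 f(9,1)=125 f(9,3)=84 f(9,5)=36 f(9,7)=9 f(9,9)=1
t=10: f(10,-2)=165 f(10,0)=242 f(10,2)=209 f(10,4)=120 f(10,6)=45 f(10,8)=10 f(10,10)=1
t=11: f(11,-3)=165 f(11,-1)=407 f(11,1)=451 f(11,3)=329 f(11,5)=165 f(11,7)=55 f(11,9)=11 f(11,11)=1
Σ_s f(11,s) = 1584
P = 1584/2048 = 99/128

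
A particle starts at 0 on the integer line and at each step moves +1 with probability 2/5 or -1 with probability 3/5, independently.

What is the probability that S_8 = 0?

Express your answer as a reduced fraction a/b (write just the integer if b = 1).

Answer: 18144/78125

Derivation:
To be at 0 after 8 steps: need exactly 4 steps of +1 and 4 of -1.
Number of such sequences: C(8,4) = 70
Each has probability (2/5)^4 · (3/5)^4 = 1296/390625
P = 70 · 1296/390625 = 18144/78125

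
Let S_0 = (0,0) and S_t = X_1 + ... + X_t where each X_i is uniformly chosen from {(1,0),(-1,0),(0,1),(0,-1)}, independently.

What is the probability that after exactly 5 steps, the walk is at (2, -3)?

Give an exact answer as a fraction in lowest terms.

Let h be the number of horizontal steps (so 5-h are vertical). To end at (2,-3) need (h+2)/2 right-steps and ((5-h)-3)/2 up-steps.
Sum over h with 2 ≤ h ≤ 2, h ≡ 0 (mod 2), 5-h ≡ 1 (mod 2):
h=2: C(5,2)·C(2,2)·C(3,0) = 10·1·1 = 10
Total favorable: 10
Total paths: 4^5 = 1024
P = 10/1024 = 5/512

Answer: 5/512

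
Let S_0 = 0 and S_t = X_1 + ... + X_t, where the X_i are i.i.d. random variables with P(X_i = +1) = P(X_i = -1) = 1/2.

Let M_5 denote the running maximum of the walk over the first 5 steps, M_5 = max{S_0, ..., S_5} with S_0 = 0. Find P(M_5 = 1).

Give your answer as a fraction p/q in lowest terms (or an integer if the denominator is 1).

Let M_5 = max(S_0,...,S_5). Use the reflection principle: for j ≥ 1, #{paths with M_5 ≥ j} = #{S_5 ≥ j} + #{S_5 ≥ j+1}.
By reflection, #{M_5 ≥ 1} = #{S_5 ≥ 1} + #{S_5 ≥ 2} = 16 + 6 = 22.
#{M_5 ≥ 2} = #{S_5 ≥ 2} + #{S_5 ≥ 3} = 6 + 6 = 12.
#{M_5 = 1} = 22 - 12 = 10.
P(M_5 = 1) = 10/32 = 5/16

Answer: 5/16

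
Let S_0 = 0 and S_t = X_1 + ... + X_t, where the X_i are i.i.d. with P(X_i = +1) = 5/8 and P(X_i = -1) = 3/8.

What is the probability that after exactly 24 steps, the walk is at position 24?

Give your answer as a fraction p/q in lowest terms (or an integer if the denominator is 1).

To reach position 24 after 24 steps: need 24 steps of +1 and 0 steps of -1.
Number of such sequences: C(24,24) = 1
Each has probability (5/8)^24 · (3/8)^0 = 59604644775390625/4722366482869645213696
P = 1 · 59604644775390625/4722366482869645213696 = 59604644775390625/4722366482869645213696

Answer: 59604644775390625/4722366482869645213696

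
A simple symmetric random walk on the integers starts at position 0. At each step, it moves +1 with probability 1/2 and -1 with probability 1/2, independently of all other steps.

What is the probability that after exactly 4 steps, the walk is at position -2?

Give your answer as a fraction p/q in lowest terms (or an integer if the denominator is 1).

Answer: 1/4

Derivation:
To reach position -2 after 4 steps: need 1 step of +1 and 3 of -1.
Favorable paths: C(4,1) = 4
Total paths: 2^4 = 16
P = 4/16 = 1/4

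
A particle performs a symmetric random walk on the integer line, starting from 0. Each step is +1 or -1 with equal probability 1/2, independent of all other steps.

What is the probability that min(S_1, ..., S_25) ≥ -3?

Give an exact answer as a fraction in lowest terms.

Let f(t,s) = #length-t paths at position s with S_1..S_t all ≥ -3.
f(t,s) = f(t-1,s-1) + f(t-1,s+1) for s ≥ -3; f(t,s) = 0 for s < -3.
t=0: f(0,0)=1
t=1: f(1,-1)=1 f(1,1)=1
t=2: f(2,-2)=1 f(2,0)=2 f(2,2)=1
t=3: f(3,-3)=1 f(3,-1)=3 f(3,1)=3 f(3,3)=1
t=4: f(4,-2)=4 f(4,0)=6 f(4,2)=4 f(4,4)=1
t=5: f(5,-3)=4 f(5,-1)=10 f(5,1)=10 f(5,3)=5 f(5,5)=1
t=6: f(6,-2)=14 f(6,0)=20 f(6,2)=15 f(6,4)=6 f(6,6)=1
t=7: f(7,-3)=14 f(7,-1)=34 f(7,1)=35 f(7,3)=21 f(7,5)=7 f(7,7)=1
t=8: f(8,-2)=48 f(8,0)=69 f(8,2)=56 f(8,4)=28 f(8,6)=8 f(8,8)=1
t=9: f(9,-3)=48 f(9,-1)=117 f(9,1)=125 f(9,3)=84 f(9,5)=36 f(9,7)=9 f(9,9)=1
t=10: f(10,-2)=165 f(10,0)=242 f(10,2)=209 f(10,4)=120 f(10,6)=45 f(10,8)=10 f(10,10)=1
t=11: f(11,-3)=165 f(11,-1)=407 f(11,1)=451 f(11,3)=329 f(11,5)=165 f(11,7)=55 f(11,9)=11 f(11,11)=1
t=12: f(12,-2)=572 f(12,0)=858 f(12,2)=780 f(12,4)=494 f(12,6)=220 f(12,8)=66 f(12,10)=12 f(12,12)=1
t=13: f(13,-3)=572 f(13,-1)=1430 f(13,1)=1638 f(13,3)=1274 f(13,5)=714 f(13,7)=286 f(13,9)=78 f(13,11)=13 f(13,13)=1
t=14: f(14,-2)=2002 f(14,0)=3068 f(14,2)=2912 f(14,4)=1988 f(14,6)=1000 f(14,8)=364 f(14,10)=91 f(14,12)=14 f(14,14)=1
t=15: f(15,-3)=2002 f(15,-1)=5070 f(15,1)=5980 f(15,3)=4900 f(15,5)=2988 f(15,7)=1364 f(15,9)=455 f(15,11)=105 f(15,13)=15 f(15,15)=1
t=16: f(16,-2)=7072 f(16,0)=11050 f(16,2)=10880 f(16,4)=7888 f(16,6)=4352 f(16,8)=1819 f(16,10)=560 f(16,12)=120 f(16,14)=16 f(16,16)=1
t=17: f(17,-3)=7072 f(17,-1)=18122 f(17,1)=21930 f(17,3)=18768 f(17,5)=12240 f(17,7)=6171 f(17,9)=2379 f(17,11)=680 f(17,13)=136 f(17,15)=17 f(17,17)=1
t=18: f(18,-2)=25194 f(18,0)=40052 f(18,2)=40698 f(18,4)=31008 f(18,6)=18411 f(18,8)=8550 f(18,10)=3059 f(18,12)=816 f(18,14)=153 f(18,16)=18 f(18,18)=1
t=19: f(19,-3)=25194 f(19,-1)=65246 f(19,1)=80750 f(19,3)=71706 f(19,5)=49419 f(19,7)=26961 f(19,9)=11609 f(19,11)=3875 f(19,13)=969 f(19,15)=171 f(19,17)=19 f(19,19)=1
t=20: f(20,-2)=90440 f(20,0)=145996 f(20,2)=152456 f(20,4)=121125 f(20,6)=76380 f(20,8)=38570 f(20,10)=15484 f(20,12)=4844 f(20,14)=1140 f(20,16)=190 f(20,18)=20 f(20,20)=1
t=21: f(21,-3)=90440 f(21,-1)=236436 f(21,1)=298452 f(21,3)=273581 f(21,5)=197505 f(21,7)=114950 f(21,9)=54054 f(21,11)=20328 f(21,13)=5984 f(21,15)=1330 f(21,17)=210 f(21,19)=21 f(21,21)=1
t=22: f(22,-2)=326876 f(22,0)=534888 f(22,2)=572033 f(22,4)=471086 f(22,6)=312455 f(22,8)=169004 f(22,10)=74382 f(22,12)=26312 f(22,14)=7314 f(22,16)=1540 f(22,18)=231 f(22,20)=22 f(22,22)=1
t=23: f(23,-3)=326876 f(23,-1)=861764 f(23,1)=1106921 f(23,3)=1043119 f(23,5)=783541 f(23,7)=481459 f(23,9)=243386 f(23,11)=100694 f(23,13)=33626 f(23,15)=8854 f(23,17)=1771 f(23,19)=253 f(23,21)=23 f(23,23)=1
t=24: f(24,-2)=1188640 f(24,0)=1968685 f(24,2)=2150040 f(24,4)=1826660 f(24,6)=1265000 f(24,8)=724845 f(24,10)=344080 f(24,12)=134320 f(24,14)=42480 f(24,16)=10625 f(24,18)=2024 f(24,20)=276 f(24,22)=24 f(24,24)=1
t=25: f(25,-3)=1188640 f(25,-1)=3157325 f(25,1)=4118725 f(25,3)=3976700 f(25,5)=3091660 f(25,7)=1989845 f(25,9)=1068925 f(25,11)=478400 f(25,13)=176800 f(25,15)=53105 f(25,17)=12649 f(25,19)=2300 f(25,21)=300 f(25,23)=25 f(25,25)=1
Σ_s f(25,s) = 19315400
P = 19315400/33554432 = 2414425/4194304

Answer: 2414425/4194304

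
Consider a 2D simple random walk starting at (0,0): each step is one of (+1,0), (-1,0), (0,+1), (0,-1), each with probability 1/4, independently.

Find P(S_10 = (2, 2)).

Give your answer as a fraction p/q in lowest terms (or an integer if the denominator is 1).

Let h be the number of horizontal steps (so 10-h are vertical). To end at (2,2) need (h+2)/2 right-steps and ((10-h)+2)/2 up-steps.
Sum over h with 2 ≤ h ≤ 8, h ≡ 0 (mod 2), 10-h ≡ 0 (mod 2):
h=2: C(10,2)·C(2,2)·C(8,5) = 45·1·56 = 2520
h=4: C(10,4)·C(4,3)·C(6,4) = 210·4·15 = 12600
h=6: C(10,6)·C(6,4)·C(4,3) = 210·15·4 = 12600
h=8: C(10,8)·C(8,5)·C(2,2) = 45·56·1 = 2520
Total favorable: 30240
Total paths: 4^10 = 1048576
P = 30240/1048576 = 945/32768

Answer: 945/32768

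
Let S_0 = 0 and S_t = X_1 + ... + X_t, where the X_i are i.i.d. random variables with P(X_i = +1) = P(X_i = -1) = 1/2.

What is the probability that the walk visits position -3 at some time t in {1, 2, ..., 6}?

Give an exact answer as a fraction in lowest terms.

Answer: 7/32

Derivation:
Count via complement. Let g(t,s) = #length-t paths at position s with S_1..S_t all ≠ -3.
g(t,s) = g(t-1,s-1) + g(t-1,s+1) for s ≠ -3; g(t,-3) = 0.
t=0: g(0,0)=1
t=1: g(1,-1)=1 g(1,1)=1
t=2: g(2,-2)=1 g(2,0)=2 g(2,2)=1
t=3: g(3,-1)=3 g(3,1)=3 g(3,3)=1
t=4: g(4,-2)=3 g(4,0)=6 g(4,2)=4 g(4,4)=1
t=5: g(5,-1)=9 g(5,1)=10 g(5,3)=5 g(5,5)=1
t=6: g(6,-2)=9 g(6,0)=19 g(6,2)=15 g(6,4)=6 g(6,6)=1
Paths never hitting -3: Σ_s g(6,s) = 50
Paths hitting -3: 2^6 - 50 = 14
P = 14/64 = 7/32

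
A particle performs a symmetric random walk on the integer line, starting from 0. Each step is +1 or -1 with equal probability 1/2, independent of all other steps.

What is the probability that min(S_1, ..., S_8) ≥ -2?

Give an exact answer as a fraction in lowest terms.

Let f(t,s) = #length-t paths at position s with S_1..S_t all ≥ -2.
f(t,s) = f(t-1,s-1) + f(t-1,s+1) for s ≥ -2; f(t,s) = 0 for s < -2.
t=0: f(0,0)=1
t=1: f(1,-1)=1 f(1,1)=1
t=2: f(2,-2)=1 f(2,0)=2 f(2,2)=1
t=3: f(3,-1)=3 f(3,1)=3 f(3,3)=1
t=4: f(4,-2)=3 f(4,0)=6 f(4,2)=4 f(4,4)=1
t=5: f(5,-1)=9 f(5,1)=10 f(5,3)=5 f(5,5)=1
t=6: f(6,-2)=9 f(6,0)=19 f(6,2)=15 f(6,4)=6 f(6,6)=1
t=7: f(7,-1)=28 f(7,1)=34 f(7,3)=21 f(7,5)=7 f(7,7)=1
t=8: f(8,-2)=28 f(8,0)=62 f(8,2)=55 f(8,4)=28 f(8,6)=8 f(8,8)=1
Σ_s f(8,s) = 182
P = 182/256 = 91/128

Answer: 91/128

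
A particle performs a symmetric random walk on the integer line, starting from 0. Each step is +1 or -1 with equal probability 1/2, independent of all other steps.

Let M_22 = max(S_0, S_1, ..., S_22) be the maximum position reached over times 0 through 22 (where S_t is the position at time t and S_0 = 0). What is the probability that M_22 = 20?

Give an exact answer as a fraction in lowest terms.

Answer: 11/2097152

Derivation:
Let M_22 = max(S_0,...,S_22). Use the reflection principle: for j ≥ 1, #{paths with M_22 ≥ j} = #{S_22 ≥ j} + #{S_22 ≥ j+1}.
By reflection, #{M_22 ≥ 20} = #{S_22 ≥ 20} + #{S_22 ≥ 21} = 23 + 1 = 24.
#{M_22 ≥ 21} = #{S_22 ≥ 21} + #{S_22 ≥ 22} = 1 + 1 = 2.
#{M_22 = 20} = 24 - 2 = 22.
P(M_22 = 20) = 22/4194304 = 11/2097152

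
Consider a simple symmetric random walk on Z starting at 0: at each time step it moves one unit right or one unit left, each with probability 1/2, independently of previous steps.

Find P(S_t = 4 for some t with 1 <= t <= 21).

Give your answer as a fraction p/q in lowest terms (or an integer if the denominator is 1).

Count via complement. Let g(t,s) = #length-t paths at position s with S_1..S_t all ≠ 4.
g(t,s) = g(t-1,s-1) + g(t-1,s+1) for s ≠ 4; g(t,4) = 0.
t=0: g(0,0)=1
t=1: g(1,-1)=1 g(1,1)=1
t=2: g(2,-2)=1 g(2,0)=2 g(2,2)=1
t=3: g(3,-3)=1 g(3,-1)=3 g(3,1)=3 g(3,3)=1
t=4: g(4,-4)=1 g(4,-2)=4 g(4,0)=6 g(4,2)=4
t=5: g(5,-5)=1 g(5,-3)=5 g(5,-1)=10 g(5,1)=10 g(5,3)=4
t=6: g(6,-6)=1 g(6,-4)=6 g(6,-2)=15 g(6,0)=20 g(6,2)=14
t=7: g(7,-7)=1 g(7,-5)=7 g(7,-3)=21 g(7,-1)=35 g(7,1)=34 g(7,3)=14
t=8: g(8,-8)=1 g(8,-6)=8 g(8,-4)=28 g(8,-2)=56 g(8,0)=69 g(8,2)=48
t=9: g(9,-9)=1 g(9,-7)=9 g(9,-5)=36 g(9,-3)=84 g(9,-1)=125 g(9,1)=117 g(9,3)=48
t=10: g(10,-10)=1 g(10,-8)=10 g(10,-6)=45 g(10,-4)=120 g(10,-2)=209 g(10,0)=242 g(10,2)=165
t=11: g(11,-11)=1 g(11,-9)=11 g(11,-7)=55 g(11,-5)=165 g(11,-3)=329 g(11,-1)=451 g(11,1)=407 g(11,3)=165
t=12: g(12,-12)=1 g(12,-10)=12 g(12,-8)=66 g(12,-6)=220 g(12,-4)=494 g(12,-2)=780 g(12,0)=858 g(12,2)=572
t=13: g(13,-13)=1 g(13,-11)=13 g(13,-9)=78 g(13,-7)=286 g(13,-5)=714 g(13,-3)=1274 g(13,-1)=1638 g(13,1)=1430 g(13,3)=572
t=14: g(14,-14)=1 g(14,-12)=14 g(14,-10)=91 g(14,-8)=364 g(14,-6)=1000 g(14,-4)=1988 g(14,-2)=2912 g(14,0)=3068 g(14,2)=2002
t=15: g(15,-15)=1 g(15,-13)=15 g(15,-11)=105 g(15,-9)=455 g(15,-7)=1364 g(15,-5)=2988 g(15,-3)=4900 g(15,-1)=5980 g(15,1)=5070 g(15,3)=2002
t=16: g(16,-16)=1 g(16,-14)=16 g(16,-12)=120 g(16,-10)=560 g(16,-8)=1819 g(16,-6)=4352 g(16,-4)=7888 g(16,-2)=10880 g(16,0)=11050 g(16,2)=7072
t=17: g(17,-17)=1 g(17,-15)=17 g(17,-13)=136 g(17,-11)=680 g(17,-9)=2379 g(17,-7)=6171 g(17,-5)=12240 g(17,-3)=18768 g(17,-1)=21930 g(17,1)=18122 g(17,3)=7072
t=18: g(18,-18)=1 g(18,-16)=18 g(18,-14)=153 g(18,-12)=816 g(18,-10)=3059 g(18,-8)=8550 g(18,-6)=18411 g(18,-4)=31008 g(18,-2)=40698 g(18,0)=40052 g(18,2)=25194
t=19: g(19,-19)=1 g(19,-17)=19 g(19,-15)=171 g(19,-13)=969 g(19,-11)=3875 g(19,-9)=11609 g(19,-7)=26961 g(19,-5)=49419 g(19,-3)=71706 g(19,-1)=80750 g(19,1)=65246 g(19,3)=25194
t=20: g(20,-20)=1 g(20,-18)=20 g(20,-16)=190 g(20,-14)=1140 g(20,-12)=4844 g(20,-10)=15484 g(20,-8)=38570 g(20,-6)=76380 g(20,-4)=121125 g(20,-2)=152456 g(20,0)=145996 g(20,2)=90440
t=21: g(21,-21)=1 g(21,-19)=21 g(21,-17)=210 g(21,-15)=1330 g(21,-13)=5984 g(21,-11)=20328 g(21,-9)=54054 g(21,-7)=114950 g(21,-5)=197505 g(21,-3)=273581 g(21,-1)=298452 g(21,1)=236436 g(21,3)=90440
Paths never hitting 4: Σ_s g(21,s) = 1293292
Paths hitting 4: 2^21 - 1293292 = 803860
P = 803860/2097152 = 200965/524288

Answer: 200965/524288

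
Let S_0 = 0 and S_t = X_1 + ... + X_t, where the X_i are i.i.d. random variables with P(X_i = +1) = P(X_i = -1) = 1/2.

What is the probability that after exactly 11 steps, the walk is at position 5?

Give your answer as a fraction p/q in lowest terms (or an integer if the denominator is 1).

To reach position 5 after 11 steps: need 8 steps of +1 and 3 of -1.
Favorable paths: C(11,8) = 165
Total paths: 2^11 = 2048
P = 165/2048 = 165/2048

Answer: 165/2048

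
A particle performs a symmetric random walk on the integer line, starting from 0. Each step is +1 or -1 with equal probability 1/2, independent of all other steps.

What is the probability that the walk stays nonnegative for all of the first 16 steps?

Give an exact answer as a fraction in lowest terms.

Let f(t,s) = #length-t paths at position s with S_1..S_t all ≥ 0.
f(t,s) = f(t-1,s-1) + f(t-1,s+1) for s ≥ 0; f(t,s) = 0 for s < 0.
t=0: f(0,0)=1
t=1: f(1,1)=1
t=2: f(2,0)=1 f(2,2)=1
t=3: f(3,1)=2 f(3,3)=1
t=4: f(4,0)=2 f(4,2)=3 f(4,4)=1
t=5: f(5,1)=5 f(5,3)=4 f(5,5)=1
t=6: f(6,0)=5 f(6,2)=9 f(6,4)=5 f(6,6)=1
t=7: f(7,1)=14 f(7,3)=14 f(7,5)=6 f(7,7)=1
t=8: f(8,0)=14 f(8,2)=28 f(8,4)=20 f(8,6)=7 f(8,8)=1
t=9: f(9,1)=42 f(9,3)=48 f(9,5)=27 f(9,7)=8 f(9,9)=1
t=10: f(10,0)=42 f(10,2)=90 f(10,4)=75 f(10,6)=35 f(10,8)=9 f(10,10)=1
t=11: f(11,1)=132 f(11,3)=165 f(11,5)=110 f(11,7)=44 f(11,9)=10 f(11,11)=1
t=12: f(12,0)=132 f(12,2)=297 f(12,4)=275 f(12,6)=154 f(12,8)=54 f(12,10)=11 f(12,12)=1
t=13: f(13,1)=429 f(13,3)=572 f(13,5)=429 f(13,7)=208 f(13,9)=65 f(13,11)=12 f(13,13)=1
t=14: f(14,0)=429 f(14,2)=1001 f(14,4)=1001 f(14,6)=637 f(14,8)=273 f(14,10)=77 f(14,12)=13 f(14,14)=1
t=15: f(15,1)=1430 f(15,3)=2002 f(15,5)=1638 f(15,7)=910 f(15,9)=350 f(15,11)=90 f(15,13)=14 f(15,15)=1
t=16: f(16,0)=1430 f(16,2)=3432 f(16,4)=3640 f(16,6)=2548 f(16,8)=1260 f(16,10)=440 f(16,12)=104 f(16,14)=15 f(16,16)=1
Σ_s f(16,s) = 12870
P = 12870/65536 = 6435/32768

Answer: 6435/32768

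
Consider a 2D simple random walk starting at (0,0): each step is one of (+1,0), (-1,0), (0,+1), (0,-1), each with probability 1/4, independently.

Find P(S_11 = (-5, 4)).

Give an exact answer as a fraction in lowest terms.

Answer: 2541/2097152

Derivation:
Let h be the number of horizontal steps (so 11-h are vertical). To end at (-5,4) need (h-5)/2 right-steps and ((11-h)+4)/2 up-steps.
Sum over h with 5 ≤ h ≤ 7, h ≡ 1 (mod 2), 11-h ≡ 0 (mod 2):
h=5: C(11,5)·C(5,0)·C(6,5) = 462·1·6 = 2772
h=7: C(11,7)·C(7,1)·C(4,4) = 330·7·1 = 2310
Total favorable: 5082
Total paths: 4^11 = 4194304
P = 5082/4194304 = 2541/2097152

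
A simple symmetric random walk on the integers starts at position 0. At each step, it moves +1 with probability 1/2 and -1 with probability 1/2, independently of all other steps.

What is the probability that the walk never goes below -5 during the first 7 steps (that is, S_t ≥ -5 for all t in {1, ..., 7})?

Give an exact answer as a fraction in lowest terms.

Let f(t,s) = #length-t paths at position s with S_1..S_t all ≥ -5.
f(t,s) = f(t-1,s-1) + f(t-1,s+1) for s ≥ -5; f(t,s) = 0 for s < -5.
t=0: f(0,0)=1
t=1: f(1,-1)=1 f(1,1)=1
t=2: f(2,-2)=1 f(2,0)=2 f(2,2)=1
t=3: f(3,-3)=1 f(3,-1)=3 f(3,1)=3 f(3,3)=1
t=4: f(4,-4)=1 f(4,-2)=4 f(4,0)=6 f(4,2)=4 f(4,4)=1
t=5: f(5,-5)=1 f(5,-3)=5 f(5,-1)=10 f(5,1)=10 f(5,3)=5 f(5,5)=1
t=6: f(6,-4)=6 f(6,-2)=15 f(6,0)=20 f(6,2)=15 f(6,4)=6 f(6,6)=1
t=7: f(7,-5)=6 f(7,-3)=21 f(7,-1)=35 f(7,1)=35 f(7,3)=21 f(7,5)=7 f(7,7)=1
Σ_s f(7,s) = 126
P = 126/128 = 63/64

Answer: 63/64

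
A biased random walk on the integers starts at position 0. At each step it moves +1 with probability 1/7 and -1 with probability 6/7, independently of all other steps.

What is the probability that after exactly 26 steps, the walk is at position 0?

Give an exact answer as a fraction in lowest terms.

To be at 0 after 26 steps: need exactly 13 steps of +1 and 13 of -1.
Number of such sequences: C(26,13) = 10400600
Each has probability (1/7)^13 · (6/7)^13 = 13060694016/9387480337647754305649
P = 10400600 · 13060694016/9387480337647754305649 = 19405579168972800/1341068619663964900807

Answer: 19405579168972800/1341068619663964900807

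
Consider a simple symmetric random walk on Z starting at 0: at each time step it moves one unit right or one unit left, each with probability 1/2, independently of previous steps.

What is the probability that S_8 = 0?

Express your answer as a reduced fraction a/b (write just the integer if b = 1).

Answer: 35/128

Derivation:
To return to 0 after 8 steps: need exactly 4 steps of +1 and 4 of -1.
Favorable paths: C(8,4) = 70
Total paths: 2^8 = 256
P = 70/256 = 35/128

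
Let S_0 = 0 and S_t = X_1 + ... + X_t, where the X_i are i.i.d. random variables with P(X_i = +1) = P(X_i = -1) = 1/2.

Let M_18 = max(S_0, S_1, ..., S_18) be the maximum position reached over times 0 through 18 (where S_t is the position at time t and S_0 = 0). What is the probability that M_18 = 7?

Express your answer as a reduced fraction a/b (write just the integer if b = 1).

Let M_18 = max(S_0,...,S_18). Use the reflection principle: for j ≥ 1, #{paths with M_18 ≥ j} = #{S_18 ≥ j} + #{S_18 ≥ j+1}.
By reflection, #{M_18 ≥ 7} = #{S_18 ≥ 7} + #{S_18 ≥ 8} = 12616 + 12616 = 25232.
#{M_18 ≥ 8} = #{S_18 ≥ 8} + #{S_18 ≥ 9} = 12616 + 4048 = 16664.
#{M_18 = 7} = 25232 - 16664 = 8568.
P(M_18 = 7) = 8568/262144 = 1071/32768

Answer: 1071/32768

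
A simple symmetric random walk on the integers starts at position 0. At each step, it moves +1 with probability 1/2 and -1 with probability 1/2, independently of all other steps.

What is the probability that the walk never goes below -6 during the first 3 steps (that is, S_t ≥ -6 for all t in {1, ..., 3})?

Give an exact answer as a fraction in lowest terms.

Let f(t,s) = #length-t paths at position s with S_1..S_t all ≥ -6.
f(t,s) = f(t-1,s-1) + f(t-1,s+1) for s ≥ -6; f(t,s) = 0 for s < -6.
t=0: f(0,0)=1
t=1: f(1,-1)=1 f(1,1)=1
t=2: f(2,-2)=1 f(2,0)=2 f(2,2)=1
t=3: f(3,-3)=1 f(3,-1)=3 f(3,1)=3 f(3,3)=1
Σ_s f(3,s) = 8
P = 8/8 = 1

Answer: 1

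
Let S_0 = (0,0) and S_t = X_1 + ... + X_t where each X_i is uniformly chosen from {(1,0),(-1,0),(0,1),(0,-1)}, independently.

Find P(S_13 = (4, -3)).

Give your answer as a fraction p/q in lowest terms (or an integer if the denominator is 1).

Answer: 61347/8388608

Derivation:
Let h be the number of horizontal steps (so 13-h are vertical). To end at (4,-3) need (h+4)/2 right-steps and ((13-h)-3)/2 up-steps.
Sum over h with 4 ≤ h ≤ 10, h ≡ 0 (mod 2), 13-h ≡ 1 (mod 2):
h=4: C(13,4)·C(4,4)·C(9,3) = 715·1·84 = 60060
h=6: C(13,6)·C(6,5)·C(7,2) = 1716·6·21 = 216216
h=8: C(13,8)·C(8,6)·C(5,1) = 1287·28·5 = 180180
h=10: C(13,10)·C(10,7)·C(3,0) = 286·120·1 = 34320
Total favorable: 490776
Total paths: 4^13 = 67108864
P = 490776/67108864 = 61347/8388608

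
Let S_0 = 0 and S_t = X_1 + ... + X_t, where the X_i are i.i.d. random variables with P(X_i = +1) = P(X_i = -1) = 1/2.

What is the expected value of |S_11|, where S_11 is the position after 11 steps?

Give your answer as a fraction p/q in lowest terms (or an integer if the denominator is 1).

S_11 takes values m ≡ 1 (mod 2) with |m| ≤ 11; P(S_11=m) = C(11,(11+m)/2)/2^11.
Total paths: 2^11 = 2048
Distribution: P(S=-11)=1/2048, P(S=-9)=11/2048, P(S=-7)=55/2048, P(S=-5)=165/2048, P(S=-3)=330/2048, P(S=-1)=462/2048, P(S=1)=462/2048, P(S=3)=330/2048, P(S=5)=165/2048, P(S=7)=55/2048, P(S=9)=11/2048, P(S=11)=1/2048
E[|S_11|] = Σ_m |m|·P(S_11=m) = 5544/2048 = 693/256

Answer: 693/256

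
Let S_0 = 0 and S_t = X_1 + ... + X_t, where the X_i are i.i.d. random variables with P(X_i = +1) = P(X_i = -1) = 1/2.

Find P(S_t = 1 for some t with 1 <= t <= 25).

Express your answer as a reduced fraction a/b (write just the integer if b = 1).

Answer: 7088533/8388608

Derivation:
Count via complement. Let g(t,s) = #length-t paths at position s with S_1..S_t all ≠ 1.
g(t,s) = g(t-1,s-1) + g(t-1,s+1) for s ≠ 1; g(t,1) = 0.
t=0: g(0,0)=1
t=1: g(1,-1)=1
t=2: g(2,-2)=1 g(2,0)=1
t=3: g(3,-3)=1 g(3,-1)=2
t=4: g(4,-4)=1 g(4,-2)=3 g(4,0)=2
t=5: g(5,-5)=1 g(5,-3)=4 g(5,-1)=5
t=6: g(6,-6)=1 g(6,-4)=5 g(6,-2)=9 g(6,0)=5
t=7: g(7,-7)=1 g(7,-5)=6 g(7,-3)=14 g(7,-1)=14
t=8: g(8,-8)=1 g(8,-6)=7 g(8,-4)=20 g(8,-2)=28 g(8,0)=14
t=9: g(9,-9)=1 g(9,-7)=8 g(9,-5)=27 g(9,-3)=48 g(9,-1)=42
t=10: g(10,-10)=1 g(10,-8)=9 g(10,-6)=35 g(10,-4)=75 g(10,-2)=90 g(10,0)=42
t=11: g(11,-11)=1 g(11,-9)=10 g(11,-7)=44 g(11,-5)=110 g(11,-3)=165 g(11,-1)=132
t=12: g(12,-12)=1 g(12,-10)=11 g(12,-8)=54 g(12,-6)=154 g(12,-4)=275 g(12,-2)=297 g(12,0)=132
t=13: g(13,-13)=1 g(13,-11)=12 g(13,-9)=65 g(13,-7)=208 g(13,-5)=429 g(13,-3)=572 g(13,-1)=429
t=14: g(14,-14)=1 g(14,-12)=13 g(14,-10)=77 g(14,-8)=273 g(14,-6)=637 g(14,-4)=1001 g(14,-2)=1001 g(14,0)=429
t=15: g(15,-15)=1 g(15,-13)=14 g(15,-11)=90 g(15,-9)=350 g(15,-7)=910 g(15,-5)=1638 g(15,-3)=2002 g(15,-1)=1430
t=16: g(16,-16)=1 g(16,-14)=15 g(16,-12)=104 g(16,-10)=440 g(16,-8)=1260 g(16,-6)=2548 g(16,-4)=3640 g(16,-2)=3432 g(16,0)=1430
t=17: g(17,-17)=1 g(17,-15)=16 g(17,-13)=119 g(17,-11)=544 g(17,-9)=1700 g(17,-7)=3808 g(17,-5)=6188 g(17,-3)=7072 g(17,-1)=4862
t=18: g(18,-18)=1 g(18,-16)=17 g(18,-14)=135 g(18,-12)=663 g(18,-10)=2244 g(18,-8)=5508 g(18,-6)=9996 g(18,-4)=13260 g(18,-2)=11934 g(18,0)=4862
t=19: g(19,-19)=1 g(19,-17)=18 g(19,-15)=152 g(19,-13)=798 g(19,-11)=2907 g(19,-9)=7752 g(19,-7)=15504 g(19,-5)=23256 g(19,-3)=25194 g(19,-1)=16796
t=20: g(20,-20)=1 g(20,-18)=19 g(20,-16)=170 g(20,-14)=950 g(20,-12)=3705 g(20,-10)=10659 g(20,-8)=23256 g(20,-6)=38760 g(20,-4)=48450 g(20,-2)=41990 g(20,0)=16796
t=21: g(21,-21)=1 g(21,-19)=20 g(21,-17)=189 g(21,-15)=1120 g(21,-13)=4655 g(21,-11)=14364 g(21,-9)=33915 g(21,-7)=62016 g(21,-5)=87210 g(21,-3)=90440 g(21,-1)=58786
t=22: g(22,-22)=1 g(22,-20)=21 g(22,-18)=209 g(22,-16)=1309 g(22,-14)=5775 g(22,-12)=19019 g(22,-10)=48279 g(22,-8)=95931 g(22,-6)=149226 g(22,-4)=177650 g(22,-2)=149226 g(22,0)=58786
t=23: g(23,-23)=1 g(23,-21)=22 g(23,-19)=230 g(23,-17)=1518 g(23,-15)=7084 g(23,-13)=24794 g(23,-11)=67298 g(23,-9)=144210 g(23,-7)=245157 g(23,-5)=326876 g(23,-3)=326876 g(23,-1)=208012
t=24: g(24,-24)=1 g(24,-22)=23 g(24,-20)=252 g(24,-18)=1748 g(24,-16)=8602 g(24,-14)=31878 g(24,-12)=92092 g(24,-10)=211508 g(24,-8)=389367 g(24,-6)=572033 g(24,-4)=653752 g(24,-2)=534888 g(24,0)=208012
t=25: g(25,-25)=1 g(25,-23)=24 g(25,-21)=275 g(25,-19)=2000 g(25,-17)=10350 g(25,-15)=40480 g(25,-13)=123970 g(25,-11)=303600 g(25,-9)=600875 g(25,-7)=961400 g(25,-5)=1225785 g(25,-3)=1188640 g(25,-1)=742900
Paths never hitting 1: Σ_s g(25,s) = 5200300
Paths hitting 1: 2^25 - 5200300 = 28354132
P = 28354132/33554432 = 7088533/8388608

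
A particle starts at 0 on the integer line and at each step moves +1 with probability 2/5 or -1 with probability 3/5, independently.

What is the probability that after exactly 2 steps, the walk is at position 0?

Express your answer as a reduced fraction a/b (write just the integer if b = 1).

To be at 0 after 2 steps: need exactly 1 step of +1 and 1 of -1.
Number of such sequences: C(2,1) = 2
Each has probability (2/5)^1 · (3/5)^1 = 6/25
P = 2 · 6/25 = 12/25

Answer: 12/25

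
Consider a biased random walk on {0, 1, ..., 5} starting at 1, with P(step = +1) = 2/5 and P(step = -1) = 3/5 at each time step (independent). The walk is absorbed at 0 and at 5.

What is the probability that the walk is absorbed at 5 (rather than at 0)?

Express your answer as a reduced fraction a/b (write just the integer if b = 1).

Answer: 16/211

Derivation:
Biased walk: p = 2/5, q = 3/5, r = q/p = 3/2
Gambler's ruin: P(hit 5 before 0 | start at 1) = (1 - r^a)/(1 - r^N)
r^1 = 3/2; r^5 = 243/32
P = (1 - 3/2) / (1 - 243/32) = -1/2 / -211/32 = 16/211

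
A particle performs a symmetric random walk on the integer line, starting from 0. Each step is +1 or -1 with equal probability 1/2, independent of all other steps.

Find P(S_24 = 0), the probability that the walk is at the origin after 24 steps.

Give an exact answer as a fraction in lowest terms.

To return to 0 after 24 steps: need exactly 12 steps of +1 and 12 of -1.
Favorable paths: C(24,12) = 2704156
Total paths: 2^24 = 16777216
P = 2704156/16777216 = 676039/4194304

Answer: 676039/4194304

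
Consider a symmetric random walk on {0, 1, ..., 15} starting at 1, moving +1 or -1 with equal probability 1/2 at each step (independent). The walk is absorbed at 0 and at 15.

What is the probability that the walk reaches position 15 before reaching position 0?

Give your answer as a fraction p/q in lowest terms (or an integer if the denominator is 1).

Answer: 1/15

Derivation:
Symmetric walk (p = 1/2): the harmonic-function argument gives P(hit 15 before 0 | start at 1) = a/N.
P = 1/15 = 1/15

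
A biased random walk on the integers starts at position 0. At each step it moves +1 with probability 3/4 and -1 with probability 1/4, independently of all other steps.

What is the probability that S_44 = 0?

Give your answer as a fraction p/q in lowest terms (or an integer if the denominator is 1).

To be at 0 after 44 steps: need exactly 22 steps of +1 and 22 of -1.
Number of such sequences: C(44,22) = 2104098963720
Each has probability (3/4)^22 · (1/4)^22 = 31381059609/309485009821345068724781056
P = 2104098963720 · 31381059609/309485009821345068724781056 = 8253606875466556048185/38685626227668133590597632

Answer: 8253606875466556048185/38685626227668133590597632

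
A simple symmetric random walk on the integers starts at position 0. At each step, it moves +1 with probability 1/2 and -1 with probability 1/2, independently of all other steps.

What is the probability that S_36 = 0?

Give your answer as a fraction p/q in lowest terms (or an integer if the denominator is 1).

Answer: 2268783825/17179869184

Derivation:
To return to 0 after 36 steps: need exactly 18 steps of +1 and 18 of -1.
Favorable paths: C(36,18) = 9075135300
Total paths: 2^36 = 68719476736
P = 9075135300/68719476736 = 2268783825/17179869184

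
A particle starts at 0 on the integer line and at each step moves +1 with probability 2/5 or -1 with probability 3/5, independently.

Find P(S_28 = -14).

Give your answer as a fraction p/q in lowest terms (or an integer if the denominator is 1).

To reach position -14 after 28 steps: need 7 steps of +1 and 21 steps of -1.
Number of such sequences: C(28,7) = 1184040
Each has probability (2/5)^7 · (3/5)^21 = 1338925209984/37252902984619140625
P = 1184040 · 1338925209984/37252902984619140625 = 317068201125891072/7450580596923828125

Answer: 317068201125891072/7450580596923828125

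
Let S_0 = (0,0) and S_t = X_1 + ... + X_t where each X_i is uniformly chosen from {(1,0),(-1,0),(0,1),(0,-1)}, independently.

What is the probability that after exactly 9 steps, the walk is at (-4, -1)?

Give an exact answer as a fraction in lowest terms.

Let h be the number of horizontal steps (so 9-h are vertical). To end at (-4,-1) need (h-4)/2 right-steps and ((9-h)-1)/2 up-steps.
Sum over h with 4 ≤ h ≤ 8, h ≡ 0 (mod 2), 9-h ≡ 1 (mod 2):
h=4: C(9,4)·C(4,0)·C(5,2) = 126·1·10 = 1260
h=6: C(9,6)·C(6,1)·C(3,1) = 84·6·3 = 1512
h=8: C(9,8)·C(8,2)·C(1,0) = 9·28·1 = 252
Total favorable: 3024
Total paths: 4^9 = 262144
P = 3024/262144 = 189/16384

Answer: 189/16384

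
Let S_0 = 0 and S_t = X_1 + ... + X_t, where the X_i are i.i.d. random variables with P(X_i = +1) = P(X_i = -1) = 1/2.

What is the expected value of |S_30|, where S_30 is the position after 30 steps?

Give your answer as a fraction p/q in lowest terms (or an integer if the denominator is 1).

Answer: 145422675/33554432

Derivation:
S_30 takes values m ≡ 0 (mod 2) with |m| ≤ 30; P(S_30=m) = C(30,(30+m)/2)/2^30.
Total paths: 2^30 = 1073741824
Distribution: P(S=-30)=1/1073741824, P(S=-28)=30/1073741824, P(S=-26)=435/1073741824, P(S=-24)=4060/1073741824, P(S=-22)=27405/1073741824, P(S=-20)=142506/1073741824, P(S=-18)=593775/1073741824, P(S=-16)=2035800/1073741824, P(S=-14)=5852925/1073741824, P(S=-12)=14307150/1073741824, P(S=-10)=30045015/1073741824, P(S=-8)=54627300/1073741824, P(S=-6)=86493225/1073741824, P(S=-4)=119759850/1073741824, P(S=-2)=145422675/1073741824, P(S=0)=155117520/1073741824, P(S=2)=145422675/1073741824, P(S=4)=119759850/1073741824, P(S=6)=86493225/1073741824, P(S=8)=54627300/1073741824, P(S=10)=30045015/1073741824, P(S=12)=14307150/1073741824, P(S=14)=5852925/1073741824, P(S=16)=2035800/1073741824, P(S=18)=593775/1073741824, P(S=20)=142506/1073741824, P(S=22)=27405/1073741824, P(S=24)=4060/1073741824, P(S=26)=435/1073741824, P(S=28)=30/1073741824, P(S=30)=1/1073741824
E[|S_30|] = Σ_m |m|·P(S_30=m) = 4653525600/1073741824 = 145422675/33554432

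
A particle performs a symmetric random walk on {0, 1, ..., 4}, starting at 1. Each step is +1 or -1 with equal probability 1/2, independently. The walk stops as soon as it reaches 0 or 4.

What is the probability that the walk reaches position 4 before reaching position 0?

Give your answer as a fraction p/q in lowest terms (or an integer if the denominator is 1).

Answer: 1/4

Derivation:
Symmetric walk (p = 1/2): the harmonic-function argument gives P(hit 4 before 0 | start at 1) = a/N.
P = 1/4 = 1/4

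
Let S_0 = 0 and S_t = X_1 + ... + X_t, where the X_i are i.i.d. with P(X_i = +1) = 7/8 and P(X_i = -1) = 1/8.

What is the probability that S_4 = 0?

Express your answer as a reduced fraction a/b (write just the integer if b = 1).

Answer: 147/2048

Derivation:
To reach position 0 after 4 steps: need 2 steps of +1 and 2 steps of -1.
Number of such sequences: C(4,2) = 6
Each has probability (7/8)^2 · (1/8)^2 = 49/4096
P = 6 · 49/4096 = 147/2048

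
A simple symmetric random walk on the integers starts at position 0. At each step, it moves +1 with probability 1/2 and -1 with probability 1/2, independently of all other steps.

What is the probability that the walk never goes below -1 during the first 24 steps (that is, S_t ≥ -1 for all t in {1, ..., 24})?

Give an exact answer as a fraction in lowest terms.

Answer: 1300075/4194304

Derivation:
Let f(t,s) = #length-t paths at position s with S_1..S_t all ≥ -1.
f(t,s) = f(t-1,s-1) + f(t-1,s+1) for s ≥ -1; f(t,s) = 0 for s < -1.
t=0: f(0,0)=1
t=1: f(1,-1)=1 f(1,1)=1
t=2: f(2,0)=2 f(2,2)=1
t=3: f(3,-1)=2 f(3,1)=3 f(3,3)=1
t=4: f(4,0)=5 f(4,2)=4 f(4,4)=1
t=5: f(5,-1)=5 f(5,1)=9 f(5,3)=5 f(5,5)=1
t=6: f(6,0)=14 f(6,2)=14 f(6,4)=6 f(6,6)=1
t=7: f(7,-1)=14 f(7,1)=28 f(7,3)=20 f(7,5)=7 f(7,7)=1
t=8: f(8,0)=42 f(8,2)=48 f(8,4)=27 f(8,6)=8 f(8,8)=1
t=9: f(9,-1)=42 f(9,1)=90 f(9,3)=75 f(9,5)=35 f(9,7)=9 f(9,9)=1
t=10: f(10,0)=132 f(10,2)=165 f(10,4)=110 f(10,6)=44 f(10,8)=10 f(10,10)=1
t=11: f(11,-1)=132 f(11,1)=297 f(11,3)=275 f(11,5)=154 f(11,7)=54 f(11,9)=11 f(11,11)=1
t=12: f(12,0)=429 f(12,2)=572 f(12,4)=429 f(12,6)=208 f(12,8)=65 f(12,10)=12 f(12,12)=1
t=13: f(13,-1)=429 f(13,1)=1001 f(13,3)=1001 f(13,5)=637 f(13,7)=273 f(13,9)=77 f(13,11)=13 f(13,13)=1
t=14: f(14,0)=1430 f(14,2)=2002 f(14,4)=1638 f(14,6)=910 f(14,8)=350 f(14,10)=90 f(14,12)=14 f(14,14)=1
t=15: f(15,-1)=1430 f(15,1)=3432 f(15,3)=3640 f(15,5)=2548 f(15,7)=1260 f(15,9)=440 f(15,11)=104 f(15,13)=15 f(15,15)=1
t=16: f(16,0)=4862 f(16,2)=7072 f(16,4)=6188 f(16,6)=3808 f(16,8)=1700 f(16,10)=544 f(16,12)=119 f(16,14)=16 f(16,16)=1
t=17: f(17,-1)=4862 f(17,1)=11934 f(17,3)=13260 f(17,5)=9996 f(17,7)=5508 f(17,9)=2244 f(17,11)=663 f(17,13)=135 f(17,15)=17 f(17,17)=1
t=18: f(18,0)=16796 f(18,2)=25194 f(18,4)=23256 f(18,6)=15504 f(18,8)=7752 f(18,10)=2907 f(18,12)=798 f(18,14)=152 f(18,16)=18 f(18,18)=1
t=19: f(19,-1)=16796 f(19,1)=41990 f(19,3)=48450 f(19,5)=38760 f(19,7)=23256 f(19,9)=10659 f(19,11)=3705 f(19,13)=950 f(19,15)=170 f(19,17)=19 f(19,19)=1
t=20: f(20,0)=58786 f(20,2)=90440 f(20,4)=87210 f(20,6)=62016 f(20,8)=33915 f(20,10)=14364 f(20,12)=4655 f(20,14)=1120 f(20,16)=189 f(20,18)=20 f(20,20)=1
t=21: f(21,-1)=58786 f(21,1)=149226 f(21,3)=177650 f(21,5)=149226 f(21,7)=95931 f(21,9)=48279 f(21,11)=19019 f(21,13)=5775 f(21,15)=1309 f(21,17)=209 f(21,19)=21 f(21,21)=1
t=22: f(22,0)=208012 f(22,2)=326876 f(22,4)=326876 f(22,6)=245157 f(22,8)=144210 f(22,10)=67298 f(22,12)=24794 f(22,14)=7084 f(22,16)=1518 f(22,18)=230 f(22,20)=22 f(22,22)=1
t=23: f(23,-1)=208012 f(23,1)=534888 f(23,3)=653752 f(23,5)=572033 f(23,7)=389367 f(23,9)=211508 f(23,11)=92092 f(23,13)=31878 f(23,15)=8602 f(23,17)=1748 f(23,19)=252 f(23,21)=23 f(23,23)=1
t=24: f(24,0)=742900 f(24,2)=1188640 f(24,4)=1225785 f(24,6)=961400 f(24,8)=600875 f(24,10)=303600 f(24,12)=123970 f(24,14)=40480 f(24,16)=10350 f(24,18)=2000 f(24,20)=275 f(24,22)=24 f(24,24)=1
Σ_s f(24,s) = 5200300
P = 5200300/16777216 = 1300075/4194304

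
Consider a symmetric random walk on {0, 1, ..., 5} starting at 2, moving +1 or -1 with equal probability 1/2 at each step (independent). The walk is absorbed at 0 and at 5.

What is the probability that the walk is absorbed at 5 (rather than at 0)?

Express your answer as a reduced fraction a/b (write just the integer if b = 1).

Answer: 2/5

Derivation:
Symmetric walk (p = 1/2): the harmonic-function argument gives P(hit 5 before 0 | start at 2) = a/N.
P = 2/5 = 2/5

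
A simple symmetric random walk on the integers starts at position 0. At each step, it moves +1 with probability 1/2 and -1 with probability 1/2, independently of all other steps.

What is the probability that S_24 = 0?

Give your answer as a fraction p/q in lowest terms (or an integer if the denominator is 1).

To reach position 0 after 24 steps: need 12 steps of +1 and 12 of -1.
Favorable paths: C(24,12) = 2704156
Total paths: 2^24 = 16777216
P = 2704156/16777216 = 676039/4194304

Answer: 676039/4194304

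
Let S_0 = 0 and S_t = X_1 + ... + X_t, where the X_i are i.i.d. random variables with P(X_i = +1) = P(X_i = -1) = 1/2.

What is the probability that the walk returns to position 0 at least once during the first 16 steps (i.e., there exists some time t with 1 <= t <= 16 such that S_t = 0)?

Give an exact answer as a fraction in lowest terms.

Count via complement. Let g(t,s) = #length-t paths at position s with S_1..S_t all ≠ 0.
g(t,s) = g(t-1,s-1) + g(t-1,s+1) for s ≠ 0; g(t,0) = 0.
t=0: g(0,0)=1
t=1: g(1,-1)=1 g(1,1)=1
t=2: g(2,-2)=1 g(2,2)=1
t=3: g(3,-3)=1 g(3,-1)=1 g(3,1)=1 g(3,3)=1
t=4: g(4,-4)=1 g(4,-2)=2 g(4,2)=2 g(4,4)=1
t=5: g(5,-5)=1 g(5,-3)=3 g(5,-1)=2 g(5,1)=2 g(5,3)=3 g(5,5)=1
t=6: g(6,-6)=1 g(6,-4)=4 g(6,-2)=5 g(6,2)=5 g(6,4)=4 g(6,6)=1
t=7: g(7,-7)=1 g(7,-5)=5 g(7,-3)=9 g(7,-1)=5 g(7,1)=5 g(7,3)=9 g(7,5)=5 g(7,7)=1
t=8: g(8,-8)=1 g(8,-6)=6 g(8,-4)=14 g(8,-2)=14 g(8,2)=14 g(8,4)=14 g(8,6)=6 g(8,8)=1
t=9: g(9,-9)=1 g(9,-7)=7 g(9,-5)=20 g(9,-3)=28 g(9,-1)=14 g(9,1)=14 g(9,3)=28 g(9,5)=20 g(9,7)=7 g(9,9)=1
t=10: g(10,-10)=1 g(10,-8)=8 g(10,-6)=27 g(10,-4)=48 g(10,-2)=42 g(10,2)=42 g(10,4)=48 g(10,6)=27 g(10,8)=8 g(10,10)=1
t=11: g(11,-11)=1 g(11,-9)=9 g(11,-7)=35 g(11,-5)=75 g(11,-3)=90 g(11,-1)=42 g(11,1)=42 g(11,3)=90 g(11,5)=75 g(11,7)=35 g(11,9)=9 g(11,11)=1
t=12: g(12,-12)=1 g(12,-10)=10 g(12,-8)=44 g(12,-6)=110 g(12,-4)=165 g(12,-2)=132 g(12,2)=132 g(12,4)=165 g(12,6)=110 g(12,8)=44 g(12,10)=10 g(12,12)=1
t=13: g(13,-13)=1 g(13,-11)=11 g(13,-9)=54 g(13,-7)=154 g(13,-5)=275 g(13,-3)=297 g(13,-1)=132 g(13,1)=132 g(13,3)=297 g(13,5)=275 g(13,7)=154 g(13,9)=54 g(13,11)=11 g(13,13)=1
t=14: g(14,-14)=1 g(14,-12)=12 g(14,-10)=65 g(14,-8)=208 g(14,-6)=429 g(14,-4)=572 g(14,-2)=429 g(14,2)=429 g(14,4)=572 g(14,6)=429 g(14,8)=208 g(14,10)=65 g(14,12)=12 g(14,14)=1
t=15: g(15,-15)=1 g(15,-13)=13 g(15,-11)=77 g(15,-9)=273 g(15,-7)=637 g(15,-5)=1001 g(15,-3)=1001 g(15,-1)=429 g(15,1)=429 g(15,3)=1001 g(15,5)=1001 g(15,7)=637 g(15,9)=273 g(15,11)=77 g(15,13)=13 g(15,15)=1
t=16: g(16,-16)=1 g(16,-14)=14 g(16,-12)=90 g(16,-10)=350 g(16,-8)=910 g(16,-6)=1638 g(16,-4)=2002 g(16,-2)=1430 g(16,2)=1430 g(16,4)=2002 g(16,6)=1638 g(16,8)=910 g(16,10)=350 g(16,12)=90 g(16,14)=14 g(16,16)=1
Paths never hitting 0: Σ_s g(16,s) = 12870
Paths hitting 0: 2^16 - 12870 = 52666
P = 52666/65536 = 26333/32768

Answer: 26333/32768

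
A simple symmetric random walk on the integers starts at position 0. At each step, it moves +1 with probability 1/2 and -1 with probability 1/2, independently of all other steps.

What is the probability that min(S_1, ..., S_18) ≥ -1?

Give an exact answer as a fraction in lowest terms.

Let f(t,s) = #length-t paths at position s with S_1..S_t all ≥ -1.
f(t,s) = f(t-1,s-1) + f(t-1,s+1) for s ≥ -1; f(t,s) = 0 for s < -1.
t=0: f(0,0)=1
t=1: f(1,-1)=1 f(1,1)=1
t=2: f(2,0)=2 f(2,2)=1
t=3: f(3,-1)=2 f(3,1)=3 f(3,3)=1
t=4: f(4,0)=5 f(4,2)=4 f(4,4)=1
t=5: f(5,-1)=5 f(5,1)=9 f(5,3)=5 f(5,5)=1
t=6: f(6,0)=14 f(6,2)=14 f(6,4)=6 f(6,6)=1
t=7: f(7,-1)=14 f(7,1)=28 f(7,3)=20 f(7,5)=7 f(7,7)=1
t=8: f(8,0)=42 f(8,2)=48 f(8,4)=27 f(8,6)=8 f(8,8)=1
t=9: f(9,-1)=42 f(9,1)=90 f(9,3)=75 f(9,5)=35 f(9,7)=9 f(9,9)=1
t=10: f(10,0)=132 f(10,2)=165 f(10,4)=110 f(10,6)=44 f(10,8)=10 f(10,10)=1
t=11: f(11,-1)=132 f(11,1)=297 f(11,3)=275 f(11,5)=154 f(11,7)=54 f(11,9)=11 f(11,11)=1
t=12: f(12,0)=429 f(12,2)=572 f(12,4)=429 f(12,6)=208 f(12,8)=65 f(12,10)=12 f(12,12)=1
t=13: f(13,-1)=429 f(13,1)=1001 f(13,3)=1001 f(13,5)=637 f(13,7)=273 f(13,9)=77 f(13,11)=13 f(13,13)=1
t=14: f(14,0)=1430 f(14,2)=2002 f(14,4)=1638 f(14,6)=910 f(14,8)=350 f(14,10)=90 f(14,12)=14 f(14,14)=1
t=15: f(15,-1)=1430 f(15,1)=3432 f(15,3)=3640 f(15,5)=2548 f(15,7)=1260 f(15,9)=440 f(15,11)=104 f(15,13)=15 f(15,15)=1
t=16: f(16,0)=4862 f(16,2)=7072 f(16,4)=6188 f(16,6)=3808 f(16,8)=1700 f(16,10)=544 f(16,12)=119 f(16,14)=16 f(16,16)=1
t=17: f(17,-1)=4862 f(17,1)=11934 f(17,3)=13260 f(17,5)=9996 f(17,7)=5508 f(17,9)=2244 f(17,11)=663 f(17,13)=135 f(17,15)=17 f(17,17)=1
t=18: f(18,0)=16796 f(18,2)=25194 f(18,4)=23256 f(18,6)=15504 f(18,8)=7752 f(18,10)=2907 f(18,12)=798 f(18,14)=152 f(18,16)=18 f(18,18)=1
Σ_s f(18,s) = 92378
P = 92378/262144 = 46189/131072

Answer: 46189/131072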